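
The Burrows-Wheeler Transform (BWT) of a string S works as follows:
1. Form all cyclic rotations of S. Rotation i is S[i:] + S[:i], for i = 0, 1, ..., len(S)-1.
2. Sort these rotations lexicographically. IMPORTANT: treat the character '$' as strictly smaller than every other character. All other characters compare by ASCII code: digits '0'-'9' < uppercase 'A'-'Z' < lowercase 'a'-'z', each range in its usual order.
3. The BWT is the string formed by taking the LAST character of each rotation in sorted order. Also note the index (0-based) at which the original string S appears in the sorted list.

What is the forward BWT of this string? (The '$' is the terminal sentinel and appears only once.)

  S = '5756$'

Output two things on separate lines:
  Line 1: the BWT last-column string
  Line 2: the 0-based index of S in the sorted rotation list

Answer: 67$55
2

Derivation:
All 5 rotations (rotation i = S[i:]+S[:i]):
  rot[0] = 5756$
  rot[1] = 756$5
  rot[2] = 56$57
  rot[3] = 6$575
  rot[4] = $5756
Sorted (with $ < everything):
  sorted[0] = $5756  (last char: '6')
  sorted[1] = 56$57  (last char: '7')
  sorted[2] = 5756$  (last char: '$')
  sorted[3] = 6$575  (last char: '5')
  sorted[4] = 756$5  (last char: '5')
Last column: 67$55
Original string S is at sorted index 2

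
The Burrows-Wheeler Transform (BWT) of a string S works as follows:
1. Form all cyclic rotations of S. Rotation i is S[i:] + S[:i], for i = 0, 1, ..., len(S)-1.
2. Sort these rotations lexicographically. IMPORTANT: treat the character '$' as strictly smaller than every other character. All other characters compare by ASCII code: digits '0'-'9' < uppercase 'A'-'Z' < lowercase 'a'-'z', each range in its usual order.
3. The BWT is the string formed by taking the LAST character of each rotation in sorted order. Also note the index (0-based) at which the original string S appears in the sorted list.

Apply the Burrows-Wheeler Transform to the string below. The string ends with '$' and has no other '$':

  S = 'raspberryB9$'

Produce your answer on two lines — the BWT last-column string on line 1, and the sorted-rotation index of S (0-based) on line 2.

Answer: 9Byrpbs$erar
7

Derivation:
All 12 rotations (rotation i = S[i:]+S[:i]):
  rot[0] = raspberryB9$
  rot[1] = aspberryB9$r
  rot[2] = spberryB9$ra
  rot[3] = pberryB9$ras
  rot[4] = berryB9$rasp
  rot[5] = erryB9$raspb
  rot[6] = rryB9$raspbe
  rot[7] = ryB9$raspber
  rot[8] = yB9$raspberr
  rot[9] = B9$raspberry
  rot[10] = 9$raspberryB
  rot[11] = $raspberryB9
Sorted (with $ < everything):
  sorted[0] = $raspberryB9  (last char: '9')
  sorted[1] = 9$raspberryB  (last char: 'B')
  sorted[2] = B9$raspberry  (last char: 'y')
  sorted[3] = aspberryB9$r  (last char: 'r')
  sorted[4] = berryB9$rasp  (last char: 'p')
  sorted[5] = erryB9$raspb  (last char: 'b')
  sorted[6] = pberryB9$ras  (last char: 's')
  sorted[7] = raspberryB9$  (last char: '$')
  sorted[8] = rryB9$raspbe  (last char: 'e')
  sorted[9] = ryB9$raspber  (last char: 'r')
  sorted[10] = spberryB9$ra  (last char: 'a')
  sorted[11] = yB9$raspberr  (last char: 'r')
Last column: 9Byrpbs$erar
Original string S is at sorted index 7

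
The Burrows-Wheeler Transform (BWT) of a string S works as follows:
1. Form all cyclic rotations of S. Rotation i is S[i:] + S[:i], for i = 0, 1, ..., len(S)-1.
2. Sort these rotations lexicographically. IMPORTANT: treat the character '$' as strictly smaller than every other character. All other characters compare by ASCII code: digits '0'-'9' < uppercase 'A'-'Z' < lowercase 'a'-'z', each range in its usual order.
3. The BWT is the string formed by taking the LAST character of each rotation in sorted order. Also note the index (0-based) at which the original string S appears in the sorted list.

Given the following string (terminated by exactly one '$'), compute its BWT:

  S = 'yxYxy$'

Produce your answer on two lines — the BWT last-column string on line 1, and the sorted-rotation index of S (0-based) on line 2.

Answer: yxyYx$
5

Derivation:
All 6 rotations (rotation i = S[i:]+S[:i]):
  rot[0] = yxYxy$
  rot[1] = xYxy$y
  rot[2] = Yxy$yx
  rot[3] = xy$yxY
  rot[4] = y$yxYx
  rot[5] = $yxYxy
Sorted (with $ < everything):
  sorted[0] = $yxYxy  (last char: 'y')
  sorted[1] = Yxy$yx  (last char: 'x')
  sorted[2] = xYxy$y  (last char: 'y')
  sorted[3] = xy$yxY  (last char: 'Y')
  sorted[4] = y$yxYx  (last char: 'x')
  sorted[5] = yxYxy$  (last char: '$')
Last column: yxyYx$
Original string S is at sorted index 5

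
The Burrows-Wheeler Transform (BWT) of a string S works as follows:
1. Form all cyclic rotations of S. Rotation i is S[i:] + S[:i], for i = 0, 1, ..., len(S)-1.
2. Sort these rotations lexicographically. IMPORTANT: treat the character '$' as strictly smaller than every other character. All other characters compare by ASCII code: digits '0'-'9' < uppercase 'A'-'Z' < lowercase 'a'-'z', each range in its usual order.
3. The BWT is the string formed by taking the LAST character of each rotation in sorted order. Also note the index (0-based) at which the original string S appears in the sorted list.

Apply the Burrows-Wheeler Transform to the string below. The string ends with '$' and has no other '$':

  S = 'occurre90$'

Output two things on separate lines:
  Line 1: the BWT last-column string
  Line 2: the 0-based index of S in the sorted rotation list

All 10 rotations (rotation i = S[i:]+S[:i]):
  rot[0] = occurre90$
  rot[1] = ccurre90$o
  rot[2] = curre90$oc
  rot[3] = urre90$occ
  rot[4] = rre90$occu
  rot[5] = re90$occur
  rot[6] = e90$occurr
  rot[7] = 90$occurre
  rot[8] = 0$occurre9
  rot[9] = $occurre90
Sorted (with $ < everything):
  sorted[0] = $occurre90  (last char: '0')
  sorted[1] = 0$occurre9  (last char: '9')
  sorted[2] = 90$occurre  (last char: 'e')
  sorted[3] = ccurre90$o  (last char: 'o')
  sorted[4] = curre90$oc  (last char: 'c')
  sorted[5] = e90$occurr  (last char: 'r')
  sorted[6] = occurre90$  (last char: '$')
  sorted[7] = re90$occur  (last char: 'r')
  sorted[8] = rre90$occu  (last char: 'u')
  sorted[9] = urre90$occ  (last char: 'c')
Last column: 09eocr$ruc
Original string S is at sorted index 6

Answer: 09eocr$ruc
6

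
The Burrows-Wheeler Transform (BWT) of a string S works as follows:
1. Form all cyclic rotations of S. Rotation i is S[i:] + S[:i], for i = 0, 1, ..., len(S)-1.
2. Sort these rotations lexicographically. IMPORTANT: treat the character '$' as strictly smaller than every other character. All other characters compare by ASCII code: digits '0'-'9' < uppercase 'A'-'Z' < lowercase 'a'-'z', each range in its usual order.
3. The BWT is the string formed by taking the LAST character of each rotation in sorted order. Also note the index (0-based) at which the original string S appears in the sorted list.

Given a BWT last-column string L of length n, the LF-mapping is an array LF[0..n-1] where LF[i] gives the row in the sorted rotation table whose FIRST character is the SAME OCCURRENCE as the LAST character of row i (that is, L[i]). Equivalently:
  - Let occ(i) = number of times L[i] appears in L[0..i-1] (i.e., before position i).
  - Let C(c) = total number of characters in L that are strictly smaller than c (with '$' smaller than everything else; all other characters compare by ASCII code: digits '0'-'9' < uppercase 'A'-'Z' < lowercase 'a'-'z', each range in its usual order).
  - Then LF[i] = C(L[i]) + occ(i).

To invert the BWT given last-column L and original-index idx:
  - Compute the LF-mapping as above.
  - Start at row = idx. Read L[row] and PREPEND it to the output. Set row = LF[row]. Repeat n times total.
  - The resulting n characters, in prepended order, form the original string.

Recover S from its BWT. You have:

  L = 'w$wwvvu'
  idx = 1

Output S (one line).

LF mapping: 4 0 5 6 2 3 1
Walk LF starting at row 1, prepending L[row]:
  step 1: row=1, L[1]='$', prepend. Next row=LF[1]=0
  step 2: row=0, L[0]='w', prepend. Next row=LF[0]=4
  step 3: row=4, L[4]='v', prepend. Next row=LF[4]=2
  step 4: row=2, L[2]='w', prepend. Next row=LF[2]=5
  step 5: row=5, L[5]='v', prepend. Next row=LF[5]=3
  step 6: row=3, L[3]='w', prepend. Next row=LF[3]=6
  step 7: row=6, L[6]='u', prepend. Next row=LF[6]=1
Reversed output: uwvwvw$

Answer: uwvwvw$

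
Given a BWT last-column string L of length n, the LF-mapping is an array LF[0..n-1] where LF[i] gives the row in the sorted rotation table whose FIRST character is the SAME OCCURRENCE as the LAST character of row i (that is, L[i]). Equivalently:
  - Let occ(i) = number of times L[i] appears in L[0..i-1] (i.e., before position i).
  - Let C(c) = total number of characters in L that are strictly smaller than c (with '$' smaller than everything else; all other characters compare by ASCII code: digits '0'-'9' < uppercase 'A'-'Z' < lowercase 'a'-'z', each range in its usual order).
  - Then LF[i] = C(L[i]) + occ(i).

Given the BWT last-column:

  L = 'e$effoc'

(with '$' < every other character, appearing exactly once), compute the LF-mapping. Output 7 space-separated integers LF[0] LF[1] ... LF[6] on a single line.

Answer: 2 0 3 4 5 6 1

Derivation:
Char counts: '$':1, 'c':1, 'e':2, 'f':2, 'o':1
C (first-col start): C('$')=0, C('c')=1, C('e')=2, C('f')=4, C('o')=6
L[0]='e': occ=0, LF[0]=C('e')+0=2+0=2
L[1]='$': occ=0, LF[1]=C('$')+0=0+0=0
L[2]='e': occ=1, LF[2]=C('e')+1=2+1=3
L[3]='f': occ=0, LF[3]=C('f')+0=4+0=4
L[4]='f': occ=1, LF[4]=C('f')+1=4+1=5
L[5]='o': occ=0, LF[5]=C('o')+0=6+0=6
L[6]='c': occ=0, LF[6]=C('c')+0=1+0=1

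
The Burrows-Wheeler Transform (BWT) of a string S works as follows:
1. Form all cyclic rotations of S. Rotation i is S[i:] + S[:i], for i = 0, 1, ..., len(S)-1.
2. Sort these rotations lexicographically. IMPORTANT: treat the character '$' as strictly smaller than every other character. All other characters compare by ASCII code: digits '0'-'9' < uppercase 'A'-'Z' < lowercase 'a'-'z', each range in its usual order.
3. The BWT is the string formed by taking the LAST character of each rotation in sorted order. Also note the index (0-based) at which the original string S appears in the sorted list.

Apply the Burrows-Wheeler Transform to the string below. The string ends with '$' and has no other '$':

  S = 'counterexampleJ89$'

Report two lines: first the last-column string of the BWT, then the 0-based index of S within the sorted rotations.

Answer: 9J8ex$ltrpaucmenoe
5

Derivation:
All 18 rotations (rotation i = S[i:]+S[:i]):
  rot[0] = counterexampleJ89$
  rot[1] = ounterexampleJ89$c
  rot[2] = unterexampleJ89$co
  rot[3] = nterexampleJ89$cou
  rot[4] = terexampleJ89$coun
  rot[5] = erexampleJ89$count
  rot[6] = rexampleJ89$counte
  rot[7] = exampleJ89$counter
  rot[8] = xampleJ89$countere
  rot[9] = ampleJ89$counterex
  rot[10] = mpleJ89$counterexa
  rot[11] = pleJ89$counterexam
  rot[12] = leJ89$counterexamp
  rot[13] = eJ89$counterexampl
  rot[14] = J89$counterexample
  rot[15] = 89$counterexampleJ
  rot[16] = 9$counterexampleJ8
  rot[17] = $counterexampleJ89
Sorted (with $ < everything):
  sorted[0] = $counterexampleJ89  (last char: '9')
  sorted[1] = 89$counterexampleJ  (last char: 'J')
  sorted[2] = 9$counterexampleJ8  (last char: '8')
  sorted[3] = J89$counterexample  (last char: 'e')
  sorted[4] = ampleJ89$counterex  (last char: 'x')
  sorted[5] = counterexampleJ89$  (last char: '$')
  sorted[6] = eJ89$counterexampl  (last char: 'l')
  sorted[7] = erexampleJ89$count  (last char: 't')
  sorted[8] = exampleJ89$counter  (last char: 'r')
  sorted[9] = leJ89$counterexamp  (last char: 'p')
  sorted[10] = mpleJ89$counterexa  (last char: 'a')
  sorted[11] = nterexampleJ89$cou  (last char: 'u')
  sorted[12] = ounterexampleJ89$c  (last char: 'c')
  sorted[13] = pleJ89$counterexam  (last char: 'm')
  sorted[14] = rexampleJ89$counte  (last char: 'e')
  sorted[15] = terexampleJ89$coun  (last char: 'n')
  sorted[16] = unterexampleJ89$co  (last char: 'o')
  sorted[17] = xampleJ89$countere  (last char: 'e')
Last column: 9J8ex$ltrpaucmenoe
Original string S is at sorted index 5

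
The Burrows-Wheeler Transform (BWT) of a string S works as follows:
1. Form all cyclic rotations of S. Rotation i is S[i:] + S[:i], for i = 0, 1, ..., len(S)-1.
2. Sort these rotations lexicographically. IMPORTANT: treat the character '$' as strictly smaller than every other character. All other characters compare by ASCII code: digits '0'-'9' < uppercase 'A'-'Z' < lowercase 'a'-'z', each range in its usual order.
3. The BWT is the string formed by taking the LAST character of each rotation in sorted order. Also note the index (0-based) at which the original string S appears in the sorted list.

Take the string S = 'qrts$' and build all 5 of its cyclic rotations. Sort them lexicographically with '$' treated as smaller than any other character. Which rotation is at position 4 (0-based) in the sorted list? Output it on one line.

All 5 rotations (rotation i = S[i:]+S[:i]):
  rot[0] = qrts$
  rot[1] = rts$q
  rot[2] = ts$qr
  rot[3] = s$qrt
  rot[4] = $qrts
Sorted (with $ < everything):
  sorted[0] = $qrts
  sorted[1] = qrts$
  sorted[2] = rts$q
  sorted[3] = s$qrt
  sorted[4] = ts$qr
sorted[4] = ts$qr

Answer: ts$qr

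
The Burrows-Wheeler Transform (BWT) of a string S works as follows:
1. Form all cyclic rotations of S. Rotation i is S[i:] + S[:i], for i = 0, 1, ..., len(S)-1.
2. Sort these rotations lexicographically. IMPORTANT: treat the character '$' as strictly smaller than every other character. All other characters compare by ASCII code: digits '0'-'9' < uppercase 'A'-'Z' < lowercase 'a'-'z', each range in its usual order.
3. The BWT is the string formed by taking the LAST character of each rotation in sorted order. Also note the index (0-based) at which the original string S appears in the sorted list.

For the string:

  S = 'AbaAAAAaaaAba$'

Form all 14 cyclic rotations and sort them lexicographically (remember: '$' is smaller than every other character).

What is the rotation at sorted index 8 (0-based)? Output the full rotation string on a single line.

All 14 rotations (rotation i = S[i:]+S[:i]):
  rot[0] = AbaAAAAaaaAba$
  rot[1] = baAAAAaaaAba$A
  rot[2] = aAAAAaaaAba$Ab
  rot[3] = AAAAaaaAba$Aba
  rot[4] = AAAaaaAba$AbaA
  rot[5] = AAaaaAba$AbaAA
  rot[6] = AaaaAba$AbaAAA
  rot[7] = aaaAba$AbaAAAA
  rot[8] = aaAba$AbaAAAAa
  rot[9] = aAba$AbaAAAAaa
  rot[10] = Aba$AbaAAAAaaa
  rot[11] = ba$AbaAAAAaaaA
  rot[12] = a$AbaAAAAaaaAb
  rot[13] = $AbaAAAAaaaAba
Sorted (with $ < everything):
  sorted[0] = $AbaAAAAaaaAba
  sorted[1] = AAAAaaaAba$Aba
  sorted[2] = AAAaaaAba$AbaA
  sorted[3] = AAaaaAba$AbaAA
  sorted[4] = AaaaAba$AbaAAA
  sorted[5] = Aba$AbaAAAAaaa
  sorted[6] = AbaAAAAaaaAba$
  sorted[7] = a$AbaAAAAaaaAb
  sorted[8] = aAAAAaaaAba$Ab
  sorted[9] = aAba$AbaAAAAaa
  sorted[10] = aaAba$AbaAAAAa
  sorted[11] = aaaAba$AbaAAAA
  sorted[12] = ba$AbaAAAAaaaA
  sorted[13] = baAAAAaaaAba$A
sorted[8] = aAAAAaaaAba$Ab

Answer: aAAAAaaaAba$Ab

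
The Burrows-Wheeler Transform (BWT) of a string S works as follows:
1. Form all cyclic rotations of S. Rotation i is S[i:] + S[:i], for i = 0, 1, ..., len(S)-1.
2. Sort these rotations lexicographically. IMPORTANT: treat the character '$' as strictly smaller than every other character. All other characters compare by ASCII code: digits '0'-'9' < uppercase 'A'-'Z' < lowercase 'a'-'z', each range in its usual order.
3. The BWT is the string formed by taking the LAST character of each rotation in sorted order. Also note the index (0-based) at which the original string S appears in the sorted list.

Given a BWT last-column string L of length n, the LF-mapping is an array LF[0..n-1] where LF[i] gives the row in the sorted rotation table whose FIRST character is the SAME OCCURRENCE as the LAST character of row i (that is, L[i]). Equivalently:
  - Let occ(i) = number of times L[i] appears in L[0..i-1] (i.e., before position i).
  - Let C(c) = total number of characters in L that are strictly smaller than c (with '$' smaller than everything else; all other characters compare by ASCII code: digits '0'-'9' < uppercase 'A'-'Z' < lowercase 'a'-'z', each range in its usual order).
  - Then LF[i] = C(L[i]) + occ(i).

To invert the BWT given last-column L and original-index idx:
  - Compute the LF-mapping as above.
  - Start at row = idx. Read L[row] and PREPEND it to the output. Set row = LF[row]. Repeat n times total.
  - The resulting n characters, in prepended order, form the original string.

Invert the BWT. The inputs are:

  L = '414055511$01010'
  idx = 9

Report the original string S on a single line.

LF mapping: 10 5 11 1 12 13 14 6 7 0 2 8 3 9 4
Walk LF starting at row 9, prepending L[row]:
  step 1: row=9, L[9]='$', prepend. Next row=LF[9]=0
  step 2: row=0, L[0]='4', prepend. Next row=LF[0]=10
  step 3: row=10, L[10]='0', prepend. Next row=LF[10]=2
  step 4: row=2, L[2]='4', prepend. Next row=LF[2]=11
  step 5: row=11, L[11]='1', prepend. Next row=LF[11]=8
  step 6: row=8, L[8]='1', prepend. Next row=LF[8]=7
  step 7: row=7, L[7]='1', prepend. Next row=LF[7]=6
  step 8: row=6, L[6]='5', prepend. Next row=LF[6]=14
  step 9: row=14, L[14]='0', prepend. Next row=LF[14]=4
  step 10: row=4, L[4]='5', prepend. Next row=LF[4]=12
  step 11: row=12, L[12]='0', prepend. Next row=LF[12]=3
  step 12: row=3, L[3]='0', prepend. Next row=LF[3]=1
  step 13: row=1, L[1]='1', prepend. Next row=LF[1]=5
  step 14: row=5, L[5]='5', prepend. Next row=LF[5]=13
  step 15: row=13, L[13]='1', prepend. Next row=LF[13]=9
Reversed output: 15100505111404$

Answer: 15100505111404$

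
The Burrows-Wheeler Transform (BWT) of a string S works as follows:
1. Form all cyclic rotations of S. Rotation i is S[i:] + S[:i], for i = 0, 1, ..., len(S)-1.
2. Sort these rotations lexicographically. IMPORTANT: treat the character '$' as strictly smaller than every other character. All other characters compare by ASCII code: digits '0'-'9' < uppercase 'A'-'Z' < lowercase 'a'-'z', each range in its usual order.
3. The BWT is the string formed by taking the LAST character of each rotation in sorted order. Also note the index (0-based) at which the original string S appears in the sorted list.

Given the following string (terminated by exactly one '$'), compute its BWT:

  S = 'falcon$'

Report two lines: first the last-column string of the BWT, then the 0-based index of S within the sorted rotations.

All 7 rotations (rotation i = S[i:]+S[:i]):
  rot[0] = falcon$
  rot[1] = alcon$f
  rot[2] = lcon$fa
  rot[3] = con$fal
  rot[4] = on$falc
  rot[5] = n$falco
  rot[6] = $falcon
Sorted (with $ < everything):
  sorted[0] = $falcon  (last char: 'n')
  sorted[1] = alcon$f  (last char: 'f')
  sorted[2] = con$fal  (last char: 'l')
  sorted[3] = falcon$  (last char: '$')
  sorted[4] = lcon$fa  (last char: 'a')
  sorted[5] = n$falco  (last char: 'o')
  sorted[6] = on$falc  (last char: 'c')
Last column: nfl$aoc
Original string S is at sorted index 3

Answer: nfl$aoc
3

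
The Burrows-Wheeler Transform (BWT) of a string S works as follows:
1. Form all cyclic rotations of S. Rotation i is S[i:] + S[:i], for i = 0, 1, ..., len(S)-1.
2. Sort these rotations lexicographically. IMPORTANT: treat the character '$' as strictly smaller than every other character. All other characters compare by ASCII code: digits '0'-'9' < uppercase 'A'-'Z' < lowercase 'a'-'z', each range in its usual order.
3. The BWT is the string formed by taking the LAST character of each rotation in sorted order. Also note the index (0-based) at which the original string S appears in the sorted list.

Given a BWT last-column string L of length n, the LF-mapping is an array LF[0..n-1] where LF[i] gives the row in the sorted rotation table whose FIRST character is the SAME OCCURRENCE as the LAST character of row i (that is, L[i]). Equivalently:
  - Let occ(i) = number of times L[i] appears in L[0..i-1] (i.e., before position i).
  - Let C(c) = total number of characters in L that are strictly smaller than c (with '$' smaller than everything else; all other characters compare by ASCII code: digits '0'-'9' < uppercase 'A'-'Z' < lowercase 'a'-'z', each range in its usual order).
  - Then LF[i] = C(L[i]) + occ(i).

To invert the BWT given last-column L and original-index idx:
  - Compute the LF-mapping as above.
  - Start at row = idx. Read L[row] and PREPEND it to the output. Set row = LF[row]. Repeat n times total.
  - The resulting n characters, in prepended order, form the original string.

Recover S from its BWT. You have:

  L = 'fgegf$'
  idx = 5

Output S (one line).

Answer: gfgef$

Derivation:
LF mapping: 2 4 1 5 3 0
Walk LF starting at row 5, prepending L[row]:
  step 1: row=5, L[5]='$', prepend. Next row=LF[5]=0
  step 2: row=0, L[0]='f', prepend. Next row=LF[0]=2
  step 3: row=2, L[2]='e', prepend. Next row=LF[2]=1
  step 4: row=1, L[1]='g', prepend. Next row=LF[1]=4
  step 5: row=4, L[4]='f', prepend. Next row=LF[4]=3
  step 6: row=3, L[3]='g', prepend. Next row=LF[3]=5
Reversed output: gfgef$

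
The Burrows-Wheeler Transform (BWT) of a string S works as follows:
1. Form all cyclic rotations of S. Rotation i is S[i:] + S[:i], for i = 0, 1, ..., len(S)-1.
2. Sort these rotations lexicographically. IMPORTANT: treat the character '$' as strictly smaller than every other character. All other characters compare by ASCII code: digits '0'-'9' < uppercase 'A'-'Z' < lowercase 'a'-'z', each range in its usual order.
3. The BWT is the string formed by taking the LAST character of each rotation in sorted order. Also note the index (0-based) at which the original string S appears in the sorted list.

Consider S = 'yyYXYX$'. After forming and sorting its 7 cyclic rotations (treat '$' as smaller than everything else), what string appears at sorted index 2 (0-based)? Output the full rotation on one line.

Answer: XYX$yyY

Derivation:
All 7 rotations (rotation i = S[i:]+S[:i]):
  rot[0] = yyYXYX$
  rot[1] = yYXYX$y
  rot[2] = YXYX$yy
  rot[3] = XYX$yyY
  rot[4] = YX$yyYX
  rot[5] = X$yyYXY
  rot[6] = $yyYXYX
Sorted (with $ < everything):
  sorted[0] = $yyYXYX
  sorted[1] = X$yyYXY
  sorted[2] = XYX$yyY
  sorted[3] = YX$yyYX
  sorted[4] = YXYX$yy
  sorted[5] = yYXYX$y
  sorted[6] = yyYXYX$
sorted[2] = XYX$yyY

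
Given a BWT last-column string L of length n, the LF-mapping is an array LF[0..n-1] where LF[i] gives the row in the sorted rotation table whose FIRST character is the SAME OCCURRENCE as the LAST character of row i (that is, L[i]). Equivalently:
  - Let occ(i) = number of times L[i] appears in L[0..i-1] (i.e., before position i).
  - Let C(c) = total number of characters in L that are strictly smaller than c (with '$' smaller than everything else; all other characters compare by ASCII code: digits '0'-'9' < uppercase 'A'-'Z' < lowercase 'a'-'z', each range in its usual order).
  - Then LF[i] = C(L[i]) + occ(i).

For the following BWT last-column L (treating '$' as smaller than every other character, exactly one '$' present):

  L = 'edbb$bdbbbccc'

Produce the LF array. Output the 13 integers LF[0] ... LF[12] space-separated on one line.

Answer: 12 10 1 2 0 3 11 4 5 6 7 8 9

Derivation:
Char counts: '$':1, 'b':6, 'c':3, 'd':2, 'e':1
C (first-col start): C('$')=0, C('b')=1, C('c')=7, C('d')=10, C('e')=12
L[0]='e': occ=0, LF[0]=C('e')+0=12+0=12
L[1]='d': occ=0, LF[1]=C('d')+0=10+0=10
L[2]='b': occ=0, LF[2]=C('b')+0=1+0=1
L[3]='b': occ=1, LF[3]=C('b')+1=1+1=2
L[4]='$': occ=0, LF[4]=C('$')+0=0+0=0
L[5]='b': occ=2, LF[5]=C('b')+2=1+2=3
L[6]='d': occ=1, LF[6]=C('d')+1=10+1=11
L[7]='b': occ=3, LF[7]=C('b')+3=1+3=4
L[8]='b': occ=4, LF[8]=C('b')+4=1+4=5
L[9]='b': occ=5, LF[9]=C('b')+5=1+5=6
L[10]='c': occ=0, LF[10]=C('c')+0=7+0=7
L[11]='c': occ=1, LF[11]=C('c')+1=7+1=8
L[12]='c': occ=2, LF[12]=C('c')+2=7+2=9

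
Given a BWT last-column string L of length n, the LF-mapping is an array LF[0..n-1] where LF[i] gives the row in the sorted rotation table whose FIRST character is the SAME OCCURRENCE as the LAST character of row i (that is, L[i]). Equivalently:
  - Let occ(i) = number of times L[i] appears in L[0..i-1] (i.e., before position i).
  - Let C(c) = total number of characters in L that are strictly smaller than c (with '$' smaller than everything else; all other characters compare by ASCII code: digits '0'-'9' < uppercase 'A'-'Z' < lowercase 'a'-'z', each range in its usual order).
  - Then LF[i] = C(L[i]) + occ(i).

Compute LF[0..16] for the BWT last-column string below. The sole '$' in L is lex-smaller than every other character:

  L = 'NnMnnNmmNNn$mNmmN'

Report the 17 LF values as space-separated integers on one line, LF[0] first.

Answer: 2 13 1 14 15 3 8 9 4 5 16 0 10 6 11 12 7

Derivation:
Char counts: '$':1, 'M':1, 'N':6, 'm':5, 'n':4
C (first-col start): C('$')=0, C('M')=1, C('N')=2, C('m')=8, C('n')=13
L[0]='N': occ=0, LF[0]=C('N')+0=2+0=2
L[1]='n': occ=0, LF[1]=C('n')+0=13+0=13
L[2]='M': occ=0, LF[2]=C('M')+0=1+0=1
L[3]='n': occ=1, LF[3]=C('n')+1=13+1=14
L[4]='n': occ=2, LF[4]=C('n')+2=13+2=15
L[5]='N': occ=1, LF[5]=C('N')+1=2+1=3
L[6]='m': occ=0, LF[6]=C('m')+0=8+0=8
L[7]='m': occ=1, LF[7]=C('m')+1=8+1=9
L[8]='N': occ=2, LF[8]=C('N')+2=2+2=4
L[9]='N': occ=3, LF[9]=C('N')+3=2+3=5
L[10]='n': occ=3, LF[10]=C('n')+3=13+3=16
L[11]='$': occ=0, LF[11]=C('$')+0=0+0=0
L[12]='m': occ=2, LF[12]=C('m')+2=8+2=10
L[13]='N': occ=4, LF[13]=C('N')+4=2+4=6
L[14]='m': occ=3, LF[14]=C('m')+3=8+3=11
L[15]='m': occ=4, LF[15]=C('m')+4=8+4=12
L[16]='N': occ=5, LF[16]=C('N')+5=2+5=7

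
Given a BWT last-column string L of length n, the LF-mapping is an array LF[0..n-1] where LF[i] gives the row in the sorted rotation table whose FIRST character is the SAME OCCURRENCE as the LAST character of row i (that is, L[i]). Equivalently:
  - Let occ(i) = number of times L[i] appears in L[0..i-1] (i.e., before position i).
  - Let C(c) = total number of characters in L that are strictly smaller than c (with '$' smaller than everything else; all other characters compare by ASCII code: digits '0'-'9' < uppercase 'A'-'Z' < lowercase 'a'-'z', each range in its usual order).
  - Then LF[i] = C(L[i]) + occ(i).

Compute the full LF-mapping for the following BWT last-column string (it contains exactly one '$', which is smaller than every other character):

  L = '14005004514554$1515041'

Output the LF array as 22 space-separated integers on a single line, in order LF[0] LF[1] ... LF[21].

Char counts: '$':1, '0':5, '1':5, '4':5, '5':6
C (first-col start): C('$')=0, C('0')=1, C('1')=6, C('4')=11, C('5')=16
L[0]='1': occ=0, LF[0]=C('1')+0=6+0=6
L[1]='4': occ=0, LF[1]=C('4')+0=11+0=11
L[2]='0': occ=0, LF[2]=C('0')+0=1+0=1
L[3]='0': occ=1, LF[3]=C('0')+1=1+1=2
L[4]='5': occ=0, LF[4]=C('5')+0=16+0=16
L[5]='0': occ=2, LF[5]=C('0')+2=1+2=3
L[6]='0': occ=3, LF[6]=C('0')+3=1+3=4
L[7]='4': occ=1, LF[7]=C('4')+1=11+1=12
L[8]='5': occ=1, LF[8]=C('5')+1=16+1=17
L[9]='1': occ=1, LF[9]=C('1')+1=6+1=7
L[10]='4': occ=2, LF[10]=C('4')+2=11+2=13
L[11]='5': occ=2, LF[11]=C('5')+2=16+2=18
L[12]='5': occ=3, LF[12]=C('5')+3=16+3=19
L[13]='4': occ=3, LF[13]=C('4')+3=11+3=14
L[14]='$': occ=0, LF[14]=C('$')+0=0+0=0
L[15]='1': occ=2, LF[15]=C('1')+2=6+2=8
L[16]='5': occ=4, LF[16]=C('5')+4=16+4=20
L[17]='1': occ=3, LF[17]=C('1')+3=6+3=9
L[18]='5': occ=5, LF[18]=C('5')+5=16+5=21
L[19]='0': occ=4, LF[19]=C('0')+4=1+4=5
L[20]='4': occ=4, LF[20]=C('4')+4=11+4=15
L[21]='1': occ=4, LF[21]=C('1')+4=6+4=10

Answer: 6 11 1 2 16 3 4 12 17 7 13 18 19 14 0 8 20 9 21 5 15 10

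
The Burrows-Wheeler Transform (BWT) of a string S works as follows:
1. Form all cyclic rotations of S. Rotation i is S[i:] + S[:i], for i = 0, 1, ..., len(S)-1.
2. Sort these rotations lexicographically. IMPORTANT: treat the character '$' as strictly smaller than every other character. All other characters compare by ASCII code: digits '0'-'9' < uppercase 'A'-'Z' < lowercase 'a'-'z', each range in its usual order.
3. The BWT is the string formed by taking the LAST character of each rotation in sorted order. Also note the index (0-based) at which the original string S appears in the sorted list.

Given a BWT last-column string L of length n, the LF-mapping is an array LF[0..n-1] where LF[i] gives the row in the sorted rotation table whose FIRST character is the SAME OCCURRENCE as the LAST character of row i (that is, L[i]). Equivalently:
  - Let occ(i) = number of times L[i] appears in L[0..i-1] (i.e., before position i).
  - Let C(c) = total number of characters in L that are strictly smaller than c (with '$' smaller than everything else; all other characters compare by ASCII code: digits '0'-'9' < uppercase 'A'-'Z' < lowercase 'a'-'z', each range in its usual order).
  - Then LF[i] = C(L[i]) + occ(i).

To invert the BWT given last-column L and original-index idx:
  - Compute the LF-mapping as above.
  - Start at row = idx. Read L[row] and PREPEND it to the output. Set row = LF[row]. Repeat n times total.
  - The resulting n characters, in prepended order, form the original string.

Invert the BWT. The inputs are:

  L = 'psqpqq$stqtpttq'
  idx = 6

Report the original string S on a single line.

Answer: qqqpptqtttsqsp$

Derivation:
LF mapping: 1 9 4 2 5 6 0 10 11 7 12 3 13 14 8
Walk LF starting at row 6, prepending L[row]:
  step 1: row=6, L[6]='$', prepend. Next row=LF[6]=0
  step 2: row=0, L[0]='p', prepend. Next row=LF[0]=1
  step 3: row=1, L[1]='s', prepend. Next row=LF[1]=9
  step 4: row=9, L[9]='q', prepend. Next row=LF[9]=7
  step 5: row=7, L[7]='s', prepend. Next row=LF[7]=10
  step 6: row=10, L[10]='t', prepend. Next row=LF[10]=12
  step 7: row=12, L[12]='t', prepend. Next row=LF[12]=13
  step 8: row=13, L[13]='t', prepend. Next row=LF[13]=14
  step 9: row=14, L[14]='q', prepend. Next row=LF[14]=8
  step 10: row=8, L[8]='t', prepend. Next row=LF[8]=11
  step 11: row=11, L[11]='p', prepend. Next row=LF[11]=3
  step 12: row=3, L[3]='p', prepend. Next row=LF[3]=2
  step 13: row=2, L[2]='q', prepend. Next row=LF[2]=4
  step 14: row=4, L[4]='q', prepend. Next row=LF[4]=5
  step 15: row=5, L[5]='q', prepend. Next row=LF[5]=6
Reversed output: qqqpptqtttsqsp$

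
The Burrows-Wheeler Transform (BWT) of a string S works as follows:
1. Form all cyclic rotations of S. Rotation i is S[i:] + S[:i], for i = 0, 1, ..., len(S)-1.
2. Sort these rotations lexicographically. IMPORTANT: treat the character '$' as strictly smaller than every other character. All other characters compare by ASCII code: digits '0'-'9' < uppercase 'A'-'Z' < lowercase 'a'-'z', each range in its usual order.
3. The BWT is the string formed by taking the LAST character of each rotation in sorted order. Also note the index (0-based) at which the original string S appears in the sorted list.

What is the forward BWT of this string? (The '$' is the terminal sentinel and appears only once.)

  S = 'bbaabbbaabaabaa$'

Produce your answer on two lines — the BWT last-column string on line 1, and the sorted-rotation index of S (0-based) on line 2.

Answer: aabbbbaaaaabbb$a
14

Derivation:
All 16 rotations (rotation i = S[i:]+S[:i]):
  rot[0] = bbaabbbaabaabaa$
  rot[1] = baabbbaabaabaa$b
  rot[2] = aabbbaabaabaa$bb
  rot[3] = abbbaabaabaa$bba
  rot[4] = bbbaabaabaa$bbaa
  rot[5] = bbaabaabaa$bbaab
  rot[6] = baabaabaa$bbaabb
  rot[7] = aabaabaa$bbaabbb
  rot[8] = abaabaa$bbaabbba
  rot[9] = baabaa$bbaabbbaa
  rot[10] = aabaa$bbaabbbaab
  rot[11] = abaa$bbaabbbaaba
  rot[12] = baa$bbaabbbaabaa
  rot[13] = aa$bbaabbbaabaab
  rot[14] = a$bbaabbbaabaaba
  rot[15] = $bbaabbbaabaabaa
Sorted (with $ < everything):
  sorted[0] = $bbaabbbaabaabaa  (last char: 'a')
  sorted[1] = a$bbaabbbaabaaba  (last char: 'a')
  sorted[2] = aa$bbaabbbaabaab  (last char: 'b')
  sorted[3] = aabaa$bbaabbbaab  (last char: 'b')
  sorted[4] = aabaabaa$bbaabbb  (last char: 'b')
  sorted[5] = aabbbaabaabaa$bb  (last char: 'b')
  sorted[6] = abaa$bbaabbbaaba  (last char: 'a')
  sorted[7] = abaabaa$bbaabbba  (last char: 'a')
  sorted[8] = abbbaabaabaa$bba  (last char: 'a')
  sorted[9] = baa$bbaabbbaabaa  (last char: 'a')
  sorted[10] = baabaa$bbaabbbaa  (last char: 'a')
  sorted[11] = baabaabaa$bbaabb  (last char: 'b')
  sorted[12] = baabbbaabaabaa$b  (last char: 'b')
  sorted[13] = bbaabaabaa$bbaab  (last char: 'b')
  sorted[14] = bbaabbbaabaabaa$  (last char: '$')
  sorted[15] = bbbaabaabaa$bbaa  (last char: 'a')
Last column: aabbbbaaaaabbb$a
Original string S is at sorted index 14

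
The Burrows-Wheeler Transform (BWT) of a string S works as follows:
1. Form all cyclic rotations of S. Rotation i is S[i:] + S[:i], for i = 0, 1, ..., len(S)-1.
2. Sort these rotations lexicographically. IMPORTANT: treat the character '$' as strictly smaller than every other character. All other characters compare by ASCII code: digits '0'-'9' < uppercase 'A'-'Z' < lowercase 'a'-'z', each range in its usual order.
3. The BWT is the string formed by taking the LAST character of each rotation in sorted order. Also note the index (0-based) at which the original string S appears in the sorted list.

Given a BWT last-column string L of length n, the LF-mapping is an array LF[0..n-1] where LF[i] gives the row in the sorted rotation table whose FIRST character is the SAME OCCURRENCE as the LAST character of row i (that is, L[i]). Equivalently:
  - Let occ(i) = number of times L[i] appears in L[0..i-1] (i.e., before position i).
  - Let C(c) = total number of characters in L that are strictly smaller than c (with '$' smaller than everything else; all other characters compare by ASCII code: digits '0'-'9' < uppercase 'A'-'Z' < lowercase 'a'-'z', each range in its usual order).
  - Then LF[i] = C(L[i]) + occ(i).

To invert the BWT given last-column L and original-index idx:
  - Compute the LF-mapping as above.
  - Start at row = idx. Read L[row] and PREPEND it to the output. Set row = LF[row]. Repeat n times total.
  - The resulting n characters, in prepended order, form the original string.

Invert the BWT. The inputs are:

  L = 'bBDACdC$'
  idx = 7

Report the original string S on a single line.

Answer: dDBACCb$

Derivation:
LF mapping: 6 2 5 1 3 7 4 0
Walk LF starting at row 7, prepending L[row]:
  step 1: row=7, L[7]='$', prepend. Next row=LF[7]=0
  step 2: row=0, L[0]='b', prepend. Next row=LF[0]=6
  step 3: row=6, L[6]='C', prepend. Next row=LF[6]=4
  step 4: row=4, L[4]='C', prepend. Next row=LF[4]=3
  step 5: row=3, L[3]='A', prepend. Next row=LF[3]=1
  step 6: row=1, L[1]='B', prepend. Next row=LF[1]=2
  step 7: row=2, L[2]='D', prepend. Next row=LF[2]=5
  step 8: row=5, L[5]='d', prepend. Next row=LF[5]=7
Reversed output: dDBACCb$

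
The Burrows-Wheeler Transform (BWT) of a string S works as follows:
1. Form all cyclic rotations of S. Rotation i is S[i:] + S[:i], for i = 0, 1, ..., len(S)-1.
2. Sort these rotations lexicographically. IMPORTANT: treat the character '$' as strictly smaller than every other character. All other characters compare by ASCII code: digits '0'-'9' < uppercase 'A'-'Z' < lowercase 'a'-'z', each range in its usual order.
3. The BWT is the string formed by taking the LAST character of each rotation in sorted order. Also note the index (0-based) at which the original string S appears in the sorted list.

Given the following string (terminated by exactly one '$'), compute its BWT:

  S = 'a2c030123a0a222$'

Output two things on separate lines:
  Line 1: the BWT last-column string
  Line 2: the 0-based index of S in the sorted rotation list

All 16 rotations (rotation i = S[i:]+S[:i]):
  rot[0] = a2c030123a0a222$
  rot[1] = 2c030123a0a222$a
  rot[2] = c030123a0a222$a2
  rot[3] = 030123a0a222$a2c
  rot[4] = 30123a0a222$a2c0
  rot[5] = 0123a0a222$a2c03
  rot[6] = 123a0a222$a2c030
  rot[7] = 23a0a222$a2c0301
  rot[8] = 3a0a222$a2c03012
  rot[9] = a0a222$a2c030123
  rot[10] = 0a222$a2c030123a
  rot[11] = a222$a2c030123a0
  rot[12] = 222$a2c030123a0a
  rot[13] = 22$a2c030123a0a2
  rot[14] = 2$a2c030123a0a22
  rot[15] = $a2c030123a0a222
Sorted (with $ < everything):
  sorted[0] = $a2c030123a0a222  (last char: '2')
  sorted[1] = 0123a0a222$a2c03  (last char: '3')
  sorted[2] = 030123a0a222$a2c  (last char: 'c')
  sorted[3] = 0a222$a2c030123a  (last char: 'a')
  sorted[4] = 123a0a222$a2c030  (last char: '0')
  sorted[5] = 2$a2c030123a0a22  (last char: '2')
  sorted[6] = 22$a2c030123a0a2  (last char: '2')
  sorted[7] = 222$a2c030123a0a  (last char: 'a')
  sorted[8] = 23a0a222$a2c0301  (last char: '1')
  sorted[9] = 2c030123a0a222$a  (last char: 'a')
  sorted[10] = 30123a0a222$a2c0  (last char: '0')
  sorted[11] = 3a0a222$a2c03012  (last char: '2')
  sorted[12] = a0a222$a2c030123  (last char: '3')
  sorted[13] = a222$a2c030123a0  (last char: '0')
  sorted[14] = a2c030123a0a222$  (last char: '$')
  sorted[15] = c030123a0a222$a2  (last char: '2')
Last column: 23ca022a1a0230$2
Original string S is at sorted index 14

Answer: 23ca022a1a0230$2
14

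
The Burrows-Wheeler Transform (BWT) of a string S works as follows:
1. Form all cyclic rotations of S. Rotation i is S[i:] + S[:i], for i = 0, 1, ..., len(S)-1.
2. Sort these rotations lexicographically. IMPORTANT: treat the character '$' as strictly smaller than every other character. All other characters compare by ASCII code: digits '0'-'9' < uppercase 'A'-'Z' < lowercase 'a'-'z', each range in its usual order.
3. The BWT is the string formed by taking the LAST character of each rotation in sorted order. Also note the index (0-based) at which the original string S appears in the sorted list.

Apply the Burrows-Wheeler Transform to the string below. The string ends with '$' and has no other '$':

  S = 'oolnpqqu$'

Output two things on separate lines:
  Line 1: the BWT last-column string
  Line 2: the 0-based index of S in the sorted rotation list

All 9 rotations (rotation i = S[i:]+S[:i]):
  rot[0] = oolnpqqu$
  rot[1] = olnpqqu$o
  rot[2] = lnpqqu$oo
  rot[3] = npqqu$ool
  rot[4] = pqqu$ooln
  rot[5] = qqu$oolnp
  rot[6] = qu$oolnpq
  rot[7] = u$oolnpqq
  rot[8] = $oolnpqqu
Sorted (with $ < everything):
  sorted[0] = $oolnpqqu  (last char: 'u')
  sorted[1] = lnpqqu$oo  (last char: 'o')
  sorted[2] = npqqu$ool  (last char: 'l')
  sorted[3] = olnpqqu$o  (last char: 'o')
  sorted[4] = oolnpqqu$  (last char: '$')
  sorted[5] = pqqu$ooln  (last char: 'n')
  sorted[6] = qqu$oolnp  (last char: 'p')
  sorted[7] = qu$oolnpq  (last char: 'q')
  sorted[8] = u$oolnpqq  (last char: 'q')
Last column: uolo$npqq
Original string S is at sorted index 4

Answer: uolo$npqq
4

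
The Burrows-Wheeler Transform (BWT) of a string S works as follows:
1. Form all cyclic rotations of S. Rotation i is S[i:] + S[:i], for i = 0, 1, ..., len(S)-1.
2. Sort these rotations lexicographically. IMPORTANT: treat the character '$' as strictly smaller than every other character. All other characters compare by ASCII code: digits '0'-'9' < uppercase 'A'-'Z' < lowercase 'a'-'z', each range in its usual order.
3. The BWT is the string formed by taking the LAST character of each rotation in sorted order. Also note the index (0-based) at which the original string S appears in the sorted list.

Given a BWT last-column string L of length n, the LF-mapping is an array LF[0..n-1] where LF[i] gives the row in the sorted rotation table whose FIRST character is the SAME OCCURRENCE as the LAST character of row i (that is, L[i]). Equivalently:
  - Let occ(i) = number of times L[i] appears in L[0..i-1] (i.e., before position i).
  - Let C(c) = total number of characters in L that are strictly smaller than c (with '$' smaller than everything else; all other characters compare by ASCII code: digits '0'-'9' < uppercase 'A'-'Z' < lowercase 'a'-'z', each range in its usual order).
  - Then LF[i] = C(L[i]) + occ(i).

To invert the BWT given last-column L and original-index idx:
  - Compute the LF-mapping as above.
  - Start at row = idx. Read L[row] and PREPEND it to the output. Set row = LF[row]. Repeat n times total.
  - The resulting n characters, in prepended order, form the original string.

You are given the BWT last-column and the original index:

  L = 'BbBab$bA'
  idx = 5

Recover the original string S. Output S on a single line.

Answer: bAbbaBB$

Derivation:
LF mapping: 2 5 3 4 6 0 7 1
Walk LF starting at row 5, prepending L[row]:
  step 1: row=5, L[5]='$', prepend. Next row=LF[5]=0
  step 2: row=0, L[0]='B', prepend. Next row=LF[0]=2
  step 3: row=2, L[2]='B', prepend. Next row=LF[2]=3
  step 4: row=3, L[3]='a', prepend. Next row=LF[3]=4
  step 5: row=4, L[4]='b', prepend. Next row=LF[4]=6
  step 6: row=6, L[6]='b', prepend. Next row=LF[6]=7
  step 7: row=7, L[7]='A', prepend. Next row=LF[7]=1
  step 8: row=1, L[1]='b', prepend. Next row=LF[1]=5
Reversed output: bAbbaBB$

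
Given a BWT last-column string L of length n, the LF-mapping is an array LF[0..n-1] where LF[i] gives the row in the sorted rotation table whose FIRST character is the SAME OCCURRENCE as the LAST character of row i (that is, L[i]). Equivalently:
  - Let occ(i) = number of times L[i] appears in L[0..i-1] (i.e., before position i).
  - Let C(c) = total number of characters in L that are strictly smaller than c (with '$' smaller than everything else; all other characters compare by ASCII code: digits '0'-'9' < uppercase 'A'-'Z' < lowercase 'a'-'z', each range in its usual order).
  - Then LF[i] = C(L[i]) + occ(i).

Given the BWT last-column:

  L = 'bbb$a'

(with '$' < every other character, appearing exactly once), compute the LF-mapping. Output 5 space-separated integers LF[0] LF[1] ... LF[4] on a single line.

Answer: 2 3 4 0 1

Derivation:
Char counts: '$':1, 'a':1, 'b':3
C (first-col start): C('$')=0, C('a')=1, C('b')=2
L[0]='b': occ=0, LF[0]=C('b')+0=2+0=2
L[1]='b': occ=1, LF[1]=C('b')+1=2+1=3
L[2]='b': occ=2, LF[2]=C('b')+2=2+2=4
L[3]='$': occ=0, LF[3]=C('$')+0=0+0=0
L[4]='a': occ=0, LF[4]=C('a')+0=1+0=1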